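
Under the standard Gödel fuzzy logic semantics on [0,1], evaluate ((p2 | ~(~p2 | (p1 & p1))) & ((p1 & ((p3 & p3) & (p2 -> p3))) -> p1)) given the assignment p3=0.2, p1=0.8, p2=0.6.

~p2: Gödel ¬ of 0.6 = 0 (operand ≠ 0)
(p1 & p1) = min(0.8, 0.8) = 0.8
(~p2 | (p1 & p1)) = max(0, 0.8) = 0.8
~(~p2 | (p1 & p1)): Gödel ¬ of 0.8 = 0 (operand ≠ 0)
(p2 | ~(~p2 | (p1 & p1))) = max(0.6, 0) = 0.6
(p3 & p3) = min(0.2, 0.2) = 0.2
(p2 -> p3): 0.6 > 0.2, so result = 0.2
((p3 & p3) & (p2 -> p3)) = min(0.2, 0.2) = 0.2
(p1 & ((p3 & p3) & (p2 -> p3))) = min(0.8, 0.2) = 0.2
((p1 & ((p3 & p3) & (p2 -> p3))) -> p1): 0.2 ≤ 0.8, so result = 1
((p2 | ~(~p2 | (p1 & p1))) & ((p1 & ((p3 & p3) & (p2 -> p3))) -> p1)) = min(0.6, 1) = 0.6

0.60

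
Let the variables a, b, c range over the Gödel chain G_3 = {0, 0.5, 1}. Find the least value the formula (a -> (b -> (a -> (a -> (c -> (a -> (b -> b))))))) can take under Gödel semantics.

Every assignment gives 1. For instance at a = 0, b = 0, c = 0:
  (b -> b): 0 ≤ 0, so result = 1
  (a -> (b -> b)): 0 ≤ 1, so result = 1
  (c -> (a -> (b -> b))): 0 ≤ 1, so result = 1
  (a -> (c -> (a -> (b -> b)))): 0 ≤ 1, so result = 1
  (a -> (a -> (c -> (a -> (b -> b))))): 0 ≤ 1, so result = 1
  (b -> (a -> (a -> (c -> (a -> (b -> b)))))): 0 ≤ 1, so result = 1
  (a -> (b -> (a -> (a -> (c -> (a -> (b -> b))))))): 0 ≤ 1, so result = 1
All 27 assignments give value 1 — the formula is a G_3-tautology.

1.00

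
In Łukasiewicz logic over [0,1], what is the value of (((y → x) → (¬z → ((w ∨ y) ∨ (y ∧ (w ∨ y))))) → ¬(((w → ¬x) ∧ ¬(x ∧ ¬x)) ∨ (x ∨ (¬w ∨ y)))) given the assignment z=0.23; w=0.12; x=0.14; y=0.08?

0.77

(y → x): min(1, 1 − 0.08 + 0.14) = 1
¬z: Łukasiewicz ¬ gives 1 − 0.23 = 0.77
(w ∨ y) = max(0.12, 0.08) = 0.12
(w ∨ y) = max(0.12, 0.08) = 0.12
(y ∧ (w ∨ y)) = min(0.08, 0.12) = 0.08
((w ∨ y) ∨ (y ∧ (w ∨ y))) = max(0.12, 0.08) = 0.12
(¬z → ((w ∨ y) ∨ (y ∧ (w ∨ y)))): min(1, 1 − 0.77 + 0.12) = 0.35
((y → x) → (¬z → ((w ∨ y) ∨ (y ∧ (w ∨ y))))): min(1, 1 − 1 + 0.35) = 0.35
¬x: Łukasiewicz ¬ gives 1 − 0.14 = 0.86
(w → ¬x): min(1, 1 − 0.12 + 0.86) = 1
¬x: Łukasiewicz ¬ gives 1 − 0.14 = 0.86
(x ∧ ¬x) = min(0.14, 0.86) = 0.14
¬(x ∧ ¬x): Łukasiewicz ¬ gives 1 − 0.14 = 0.86
((w → ¬x) ∧ ¬(x ∧ ¬x)) = min(1, 0.86) = 0.86
¬w: Łukasiewicz ¬ gives 1 − 0.12 = 0.88
(¬w ∨ y) = max(0.88, 0.08) = 0.88
(x ∨ (¬w ∨ y)) = max(0.14, 0.88) = 0.88
(((w → ¬x) ∧ ¬(x ∧ ¬x)) ∨ (x ∨ (¬w ∨ y))) = max(0.86, 0.88) = 0.88
¬(((w → ¬x) ∧ ¬(x ∧ ¬x)) ∨ (x ∨ (¬w ∨ y))): Łukasiewicz ¬ gives 1 − 0.88 = 0.12
(((y → x) → (¬z → ((w ∨ y) ∨ (y ∧ (w ∨ y))))) → ¬(((w → ¬x) ∧ ¬(x ∧ ¬x)) ∨ (x ∨ (¬w ∨ y)))): min(1, 1 − 0.35 + 0.12) = 0.77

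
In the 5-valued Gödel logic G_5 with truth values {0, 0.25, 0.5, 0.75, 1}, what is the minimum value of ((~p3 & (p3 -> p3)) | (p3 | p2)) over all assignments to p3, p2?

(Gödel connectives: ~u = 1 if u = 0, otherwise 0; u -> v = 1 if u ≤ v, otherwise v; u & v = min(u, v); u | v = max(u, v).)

0.25

The minimum is attained at p3 = 0.25, p2 = 0:
  ~p3: Gödel ¬ of 0.25 = 0 (operand ≠ 0)
  (p3 -> p3): 0.25 ≤ 0.25, so result = 1
  (~p3 & (p3 -> p3)) = min(0, 1) = 0
  (p3 | p2) = max(0.25, 0) = 0.25
  ((~p3 & (p3 -> p3)) | (p3 | p2)) = max(0, 0.25) = 0.25
Checking all 25 assignments confirms none give a value below 0.25.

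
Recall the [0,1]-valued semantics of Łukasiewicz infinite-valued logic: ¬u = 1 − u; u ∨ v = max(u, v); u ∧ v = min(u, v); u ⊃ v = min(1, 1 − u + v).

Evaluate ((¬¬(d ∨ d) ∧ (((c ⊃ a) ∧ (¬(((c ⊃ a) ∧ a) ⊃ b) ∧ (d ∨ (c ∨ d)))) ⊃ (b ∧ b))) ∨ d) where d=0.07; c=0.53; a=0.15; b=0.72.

(d ∨ d) = max(0.07, 0.07) = 0.07
¬(d ∨ d): Łukasiewicz ¬ gives 1 − 0.07 = 0.93
¬¬(d ∨ d): Łukasiewicz ¬ gives 1 − 0.93 = 0.07
(c ⊃ a): min(1, 1 − 0.53 + 0.15) = 0.62
(c ⊃ a): min(1, 1 − 0.53 + 0.15) = 0.62
((c ⊃ a) ∧ a) = min(0.62, 0.15) = 0.15
(((c ⊃ a) ∧ a) ⊃ b): min(1, 1 − 0.15 + 0.72) = 1
¬(((c ⊃ a) ∧ a) ⊃ b): Łukasiewicz ¬ gives 1 − 1 = 0
(c ∨ d) = max(0.53, 0.07) = 0.53
(d ∨ (c ∨ d)) = max(0.07, 0.53) = 0.53
(¬(((c ⊃ a) ∧ a) ⊃ b) ∧ (d ∨ (c ∨ d))) = min(0, 0.53) = 0
((c ⊃ a) ∧ (¬(((c ⊃ a) ∧ a) ⊃ b) ∧ (d ∨ (c ∨ d)))) = min(0.62, 0) = 0
(b ∧ b) = min(0.72, 0.72) = 0.72
(((c ⊃ a) ∧ (¬(((c ⊃ a) ∧ a) ⊃ b) ∧ (d ∨ (c ∨ d)))) ⊃ (b ∧ b)): min(1, 1 − 0 + 0.72) = 1
(¬¬(d ∨ d) ∧ (((c ⊃ a) ∧ (¬(((c ⊃ a) ∧ a) ⊃ b) ∧ (d ∨ (c ∨ d)))) ⊃ (b ∧ b))) = min(0.07, 1) = 0.07
((¬¬(d ∨ d) ∧ (((c ⊃ a) ∧ (¬(((c ⊃ a) ∧ a) ⊃ b) ∧ (d ∨ (c ∨ d)))) ⊃ (b ∧ b))) ∨ d) = max(0.07, 0.07) = 0.07

0.07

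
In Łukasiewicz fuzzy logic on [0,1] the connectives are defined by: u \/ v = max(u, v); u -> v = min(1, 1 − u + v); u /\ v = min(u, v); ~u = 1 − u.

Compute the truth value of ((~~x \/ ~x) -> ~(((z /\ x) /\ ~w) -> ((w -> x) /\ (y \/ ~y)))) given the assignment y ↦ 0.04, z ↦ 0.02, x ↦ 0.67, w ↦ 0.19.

0.33

~x: Łukasiewicz ¬ gives 1 − 0.67 = 0.33
~~x: Łukasiewicz ¬ gives 1 − 0.33 = 0.67
~x: Łukasiewicz ¬ gives 1 − 0.67 = 0.33
(~~x \/ ~x) = max(0.67, 0.33) = 0.67
(z /\ x) = min(0.02, 0.67) = 0.02
~w: Łukasiewicz ¬ gives 1 − 0.19 = 0.81
((z /\ x) /\ ~w) = min(0.02, 0.81) = 0.02
(w -> x): min(1, 1 − 0.19 + 0.67) = 1
~y: Łukasiewicz ¬ gives 1 − 0.04 = 0.96
(y \/ ~y) = max(0.04, 0.96) = 0.96
((w -> x) /\ (y \/ ~y)) = min(1, 0.96) = 0.96
(((z /\ x) /\ ~w) -> ((w -> x) /\ (y \/ ~y))): min(1, 1 − 0.02 + 0.96) = 1
~(((z /\ x) /\ ~w) -> ((w -> x) /\ (y \/ ~y))): Łukasiewicz ¬ gives 1 − 1 = 0
((~~x \/ ~x) -> ~(((z /\ x) /\ ~w) -> ((w -> x) /\ (y \/ ~y)))): min(1, 1 − 0.67 + 0) = 0.33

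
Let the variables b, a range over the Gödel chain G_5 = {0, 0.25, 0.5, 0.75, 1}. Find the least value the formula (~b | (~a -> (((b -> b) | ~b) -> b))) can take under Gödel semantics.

0.25

The minimum is attained at b = 0.25, a = 0:
  ~b: Gödel ¬ of 0.25 = 0 (operand ≠ 0)
  ~a: Gödel ¬ of 0 = 1 (operand is 0)
  (b -> b): 0.25 ≤ 0.25, so result = 1
  ~b: Gödel ¬ of 0.25 = 0 (operand ≠ 0)
  ((b -> b) | ~b) = max(1, 0) = 1
  (((b -> b) | ~b) -> b): 1 > 0.25, so result = 0.25
  (~a -> (((b -> b) | ~b) -> b)): 1 > 0.25, so result = 0.25
  (~b | (~a -> (((b -> b) | ~b) -> b))) = max(0, 0.25) = 0.25
Checking all 25 assignments confirms none give a value below 0.25.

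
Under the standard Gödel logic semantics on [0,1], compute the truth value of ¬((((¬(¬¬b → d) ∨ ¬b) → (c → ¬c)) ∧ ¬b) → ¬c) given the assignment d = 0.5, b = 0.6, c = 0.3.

¬b: Gödel ¬ of 0.6 = 0 (operand ≠ 0)
¬¬b: Gödel ¬ of 0 = 1 (operand is 0)
(¬¬b → d): 1 > 0.5, so result = 0.5
¬(¬¬b → d): Gödel ¬ of 0.5 = 0 (operand ≠ 0)
¬b: Gödel ¬ of 0.6 = 0 (operand ≠ 0)
(¬(¬¬b → d) ∨ ¬b) = max(0, 0) = 0
¬c: Gödel ¬ of 0.3 = 0 (operand ≠ 0)
(c → ¬c): 0.3 > 0, so result = 0
((¬(¬¬b → d) ∨ ¬b) → (c → ¬c)): 0 ≤ 0, so result = 1
¬b: Gödel ¬ of 0.6 = 0 (operand ≠ 0)
(((¬(¬¬b → d) ∨ ¬b) → (c → ¬c)) ∧ ¬b) = min(1, 0) = 0
¬c: Gödel ¬ of 0.3 = 0 (operand ≠ 0)
((((¬(¬¬b → d) ∨ ¬b) → (c → ¬c)) ∧ ¬b) → ¬c): 0 ≤ 0, so result = 1
¬((((¬(¬¬b → d) ∨ ¬b) → (c → ¬c)) ∧ ¬b) → ¬c): Gödel ¬ of 1 = 0 (operand ≠ 0)

0.00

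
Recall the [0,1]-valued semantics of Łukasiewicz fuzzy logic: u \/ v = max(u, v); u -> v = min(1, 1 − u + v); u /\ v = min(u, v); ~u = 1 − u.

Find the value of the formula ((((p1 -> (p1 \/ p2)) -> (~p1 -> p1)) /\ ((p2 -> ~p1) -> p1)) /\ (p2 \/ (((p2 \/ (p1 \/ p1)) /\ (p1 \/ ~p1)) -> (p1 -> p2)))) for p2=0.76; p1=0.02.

0.02

(p1 \/ p2) = max(0.02, 0.76) = 0.76
(p1 -> (p1 \/ p2)): min(1, 1 − 0.02 + 0.76) = 1
~p1: Łukasiewicz ¬ gives 1 − 0.02 = 0.98
(~p1 -> p1): min(1, 1 − 0.98 + 0.02) = 0.04
((p1 -> (p1 \/ p2)) -> (~p1 -> p1)): min(1, 1 − 1 + 0.04) = 0.04
~p1: Łukasiewicz ¬ gives 1 − 0.02 = 0.98
(p2 -> ~p1): min(1, 1 − 0.76 + 0.98) = 1
((p2 -> ~p1) -> p1): min(1, 1 − 1 + 0.02) = 0.02
(((p1 -> (p1 \/ p2)) -> (~p1 -> p1)) /\ ((p2 -> ~p1) -> p1)) = min(0.04, 0.02) = 0.02
(p1 \/ p1) = max(0.02, 0.02) = 0.02
(p2 \/ (p1 \/ p1)) = max(0.76, 0.02) = 0.76
~p1: Łukasiewicz ¬ gives 1 − 0.02 = 0.98
(p1 \/ ~p1) = max(0.02, 0.98) = 0.98
((p2 \/ (p1 \/ p1)) /\ (p1 \/ ~p1)) = min(0.76, 0.98) = 0.76
(p1 -> p2): min(1, 1 − 0.02 + 0.76) = 1
(((p2 \/ (p1 \/ p1)) /\ (p1 \/ ~p1)) -> (p1 -> p2)): min(1, 1 − 0.76 + 1) = 1
(p2 \/ (((p2 \/ (p1 \/ p1)) /\ (p1 \/ ~p1)) -> (p1 -> p2))) = max(0.76, 1) = 1
((((p1 -> (p1 \/ p2)) -> (~p1 -> p1)) /\ ((p2 -> ~p1) -> p1)) /\ (p2 \/ (((p2 \/ (p1 \/ p1)) /\ (p1 \/ ~p1)) -> (p1 -> p2)))) = min(0.02, 1) = 0.02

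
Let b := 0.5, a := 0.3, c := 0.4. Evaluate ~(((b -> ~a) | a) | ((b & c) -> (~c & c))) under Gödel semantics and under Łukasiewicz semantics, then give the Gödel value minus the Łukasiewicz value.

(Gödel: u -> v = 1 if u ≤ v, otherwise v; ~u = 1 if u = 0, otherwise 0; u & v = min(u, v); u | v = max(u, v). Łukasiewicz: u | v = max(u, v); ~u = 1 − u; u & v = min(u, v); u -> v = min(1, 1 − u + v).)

0.00

Gödel evaluation:
  ~a: Gödel ¬ of 0.3 = 0 (operand ≠ 0)
  (b -> ~a): 0.5 > 0, so result = 0
  ((b -> ~a) | a) = max(0, 0.3) = 0.3
  (b & c) = min(0.5, 0.4) = 0.4
  ~c: Gödel ¬ of 0.4 = 0 (operand ≠ 0)
  (~c & c) = min(0, 0.4) = 0
  ((b & c) -> (~c & c)): 0.4 > 0, so result = 0
  (((b -> ~a) | a) | ((b & c) -> (~c & c))) = max(0.3, 0) = 0.3
  ~(((b -> ~a) | a) | ((b & c) -> (~c & c))): Gödel ¬ of 0.3 = 0 (operand ≠ 0)
  Gödel value = 0
Łukasiewicz evaluation:
  ~a: Łukasiewicz ¬ gives 1 − 0.3 = 0.7
  (b -> ~a): min(1, 1 − 0.5 + 0.7) = 1
  ((b -> ~a) | a) = max(1, 0.3) = 1
  (b & c) = min(0.5, 0.4) = 0.4
  ~c: Łukasiewicz ¬ gives 1 − 0.4 = 0.6
  (~c & c) = min(0.6, 0.4) = 0.4
  ((b & c) -> (~c & c)): min(1, 1 − 0.4 + 0.4) = 1
  (((b -> ~a) | a) | ((b & c) -> (~c & c))) = max(1, 1) = 1
  ~(((b -> ~a) | a) | ((b & c) -> (~c & c))): Łukasiewicz ¬ gives 1 − 1 = 0
  Łukasiewicz value = 0
Difference: 0 − 0 = 0.00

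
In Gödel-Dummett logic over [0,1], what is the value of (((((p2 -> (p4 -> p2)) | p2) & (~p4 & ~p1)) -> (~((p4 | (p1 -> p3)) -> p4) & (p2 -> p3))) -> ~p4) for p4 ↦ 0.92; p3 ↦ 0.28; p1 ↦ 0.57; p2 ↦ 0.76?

(p4 -> p2): 0.92 > 0.76, so result = 0.76
(p2 -> (p4 -> p2)): 0.76 ≤ 0.76, so result = 1
((p2 -> (p4 -> p2)) | p2) = max(1, 0.76) = 1
~p4: Gödel ¬ of 0.92 = 0 (operand ≠ 0)
~p1: Gödel ¬ of 0.57 = 0 (operand ≠ 0)
(~p4 & ~p1) = min(0, 0) = 0
(((p2 -> (p4 -> p2)) | p2) & (~p4 & ~p1)) = min(1, 0) = 0
(p1 -> p3): 0.57 > 0.28, so result = 0.28
(p4 | (p1 -> p3)) = max(0.92, 0.28) = 0.92
((p4 | (p1 -> p3)) -> p4): 0.92 ≤ 0.92, so result = 1
~((p4 | (p1 -> p3)) -> p4): Gödel ¬ of 1 = 0 (operand ≠ 0)
(p2 -> p3): 0.76 > 0.28, so result = 0.28
(~((p4 | (p1 -> p3)) -> p4) & (p2 -> p3)) = min(0, 0.28) = 0
((((p2 -> (p4 -> p2)) | p2) & (~p4 & ~p1)) -> (~((p4 | (p1 -> p3)) -> p4) & (p2 -> p3))): 0 ≤ 0, so result = 1
~p4: Gödel ¬ of 0.92 = 0 (operand ≠ 0)
(((((p2 -> (p4 -> p2)) | p2) & (~p4 & ~p1)) -> (~((p4 | (p1 -> p3)) -> p4) & (p2 -> p3))) -> ~p4): 1 > 0, so result = 0

0.00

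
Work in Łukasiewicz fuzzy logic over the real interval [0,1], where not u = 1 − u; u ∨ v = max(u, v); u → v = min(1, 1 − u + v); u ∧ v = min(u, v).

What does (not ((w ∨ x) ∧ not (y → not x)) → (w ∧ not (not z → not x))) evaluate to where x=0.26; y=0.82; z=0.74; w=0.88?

0.08

(w ∨ x) = max(0.88, 0.26) = 0.88
not x: Łukasiewicz ¬ gives 1 − 0.26 = 0.74
(y → not x): min(1, 1 − 0.82 + 0.74) = 0.92
not (y → not x): Łukasiewicz ¬ gives 1 − 0.92 = 0.08
((w ∨ x) ∧ not (y → not x)) = min(0.88, 0.08) = 0.08
not ((w ∨ x) ∧ not (y → not x)): Łukasiewicz ¬ gives 1 − 0.08 = 0.92
not z: Łukasiewicz ¬ gives 1 − 0.74 = 0.26
not x: Łukasiewicz ¬ gives 1 − 0.26 = 0.74
(not z → not x): min(1, 1 − 0.26 + 0.74) = 1
not (not z → not x): Łukasiewicz ¬ gives 1 − 1 = 0
(w ∧ not (not z → not x)) = min(0.88, 0) = 0
(not ((w ∨ x) ∧ not (y → not x)) → (w ∧ not (not z → not x))): min(1, 1 − 0.92 + 0) = 0.08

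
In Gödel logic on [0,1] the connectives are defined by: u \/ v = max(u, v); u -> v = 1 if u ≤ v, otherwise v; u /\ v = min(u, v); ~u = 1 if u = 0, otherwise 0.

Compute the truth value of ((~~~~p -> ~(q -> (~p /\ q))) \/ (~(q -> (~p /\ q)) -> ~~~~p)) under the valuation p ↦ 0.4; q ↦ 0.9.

~p: Gödel ¬ of 0.4 = 0 (operand ≠ 0)
~~p: Gödel ¬ of 0 = 1 (operand is 0)
~~~p: Gödel ¬ of 1 = 0 (operand ≠ 0)
~~~~p: Gödel ¬ of 0 = 1 (operand is 0)
~p: Gödel ¬ of 0.4 = 0 (operand ≠ 0)
(~p /\ q) = min(0, 0.9) = 0
(q -> (~p /\ q)): 0.9 > 0, so result = 0
~(q -> (~p /\ q)): Gödel ¬ of 0 = 1 (operand is 0)
(~~~~p -> ~(q -> (~p /\ q))): 1 ≤ 1, so result = 1
~p: Gödel ¬ of 0.4 = 0 (operand ≠ 0)
(~p /\ q) = min(0, 0.9) = 0
(q -> (~p /\ q)): 0.9 > 0, so result = 0
~(q -> (~p /\ q)): Gödel ¬ of 0 = 1 (operand is 0)
~p: Gödel ¬ of 0.4 = 0 (operand ≠ 0)
~~p: Gödel ¬ of 0 = 1 (operand is 0)
~~~p: Gödel ¬ of 1 = 0 (operand ≠ 0)
~~~~p: Gödel ¬ of 0 = 1 (operand is 0)
(~(q -> (~p /\ q)) -> ~~~~p): 1 ≤ 1, so result = 1
((~~~~p -> ~(q -> (~p /\ q))) \/ (~(q -> (~p /\ q)) -> ~~~~p)) = max(1, 1) = 1

1.00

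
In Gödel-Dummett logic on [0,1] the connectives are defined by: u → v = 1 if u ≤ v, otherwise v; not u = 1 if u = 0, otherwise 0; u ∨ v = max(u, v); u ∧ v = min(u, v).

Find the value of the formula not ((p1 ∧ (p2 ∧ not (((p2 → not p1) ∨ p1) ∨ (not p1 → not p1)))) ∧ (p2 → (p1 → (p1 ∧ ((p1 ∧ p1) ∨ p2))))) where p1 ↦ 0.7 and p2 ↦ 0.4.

1.00

not p1: Gödel ¬ of 0.7 = 0 (operand ≠ 0)
(p2 → not p1): 0.4 > 0, so result = 0
((p2 → not p1) ∨ p1) = max(0, 0.7) = 0.7
not p1: Gödel ¬ of 0.7 = 0 (operand ≠ 0)
not p1: Gödel ¬ of 0.7 = 0 (operand ≠ 0)
(not p1 → not p1): 0 ≤ 0, so result = 1
(((p2 → not p1) ∨ p1) ∨ (not p1 → not p1)) = max(0.7, 1) = 1
not (((p2 → not p1) ∨ p1) ∨ (not p1 → not p1)): Gödel ¬ of 1 = 0 (operand ≠ 0)
(p2 ∧ not (((p2 → not p1) ∨ p1) ∨ (not p1 → not p1))) = min(0.4, 0) = 0
(p1 ∧ (p2 ∧ not (((p2 → not p1) ∨ p1) ∨ (not p1 → not p1)))) = min(0.7, 0) = 0
(p1 ∧ p1) = min(0.7, 0.7) = 0.7
((p1 ∧ p1) ∨ p2) = max(0.7, 0.4) = 0.7
(p1 ∧ ((p1 ∧ p1) ∨ p2)) = min(0.7, 0.7) = 0.7
(p1 → (p1 ∧ ((p1 ∧ p1) ∨ p2))): 0.7 ≤ 0.7, so result = 1
(p2 → (p1 → (p1 ∧ ((p1 ∧ p1) ∨ p2)))): 0.4 ≤ 1, so result = 1
((p1 ∧ (p2 ∧ not (((p2 → not p1) ∨ p1) ∨ (not p1 → not p1)))) ∧ (p2 → (p1 → (p1 ∧ ((p1 ∧ p1) ∨ p2))))) = min(0, 1) = 0
not ((p1 ∧ (p2 ∧ not (((p2 → not p1) ∨ p1) ∨ (not p1 → not p1)))) ∧ (p2 → (p1 → (p1 ∧ ((p1 ∧ p1) ∨ p2))))): Gödel ¬ of 0 = 1 (operand is 0)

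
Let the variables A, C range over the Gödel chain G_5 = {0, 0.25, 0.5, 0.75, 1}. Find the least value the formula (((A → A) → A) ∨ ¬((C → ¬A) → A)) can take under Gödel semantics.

The minimum is attained at A = 0.25, C = 0:
  (A → A): 0.25 ≤ 0.25, so result = 1
  ((A → A) → A): 1 > 0.25, so result = 0.25
  ¬A: Gödel ¬ of 0.25 = 0 (operand ≠ 0)
  (C → ¬A): 0 ≤ 0, so result = 1
  ((C → ¬A) → A): 1 > 0.25, so result = 0.25
  ¬((C → ¬A) → A): Gödel ¬ of 0.25 = 0 (operand ≠ 0)
  (((A → A) → A) ∨ ¬((C → ¬A) → A)) = max(0.25, 0) = 0.25
Checking all 25 assignments confirms none give a value below 0.25.

0.25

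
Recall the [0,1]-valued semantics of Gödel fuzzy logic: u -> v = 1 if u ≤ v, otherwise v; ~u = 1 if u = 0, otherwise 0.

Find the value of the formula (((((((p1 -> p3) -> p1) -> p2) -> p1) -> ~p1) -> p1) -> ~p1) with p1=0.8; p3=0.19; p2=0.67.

0.00

(p1 -> p3): 0.8 > 0.19, so result = 0.19
((p1 -> p3) -> p1): 0.19 ≤ 0.8, so result = 1
(((p1 -> p3) -> p1) -> p2): 1 > 0.67, so result = 0.67
((((p1 -> p3) -> p1) -> p2) -> p1): 0.67 ≤ 0.8, so result = 1
~p1: Gödel ¬ of 0.8 = 0 (operand ≠ 0)
(((((p1 -> p3) -> p1) -> p2) -> p1) -> ~p1): 1 > 0, so result = 0
((((((p1 -> p3) -> p1) -> p2) -> p1) -> ~p1) -> p1): 0 ≤ 0.8, so result = 1
~p1: Gödel ¬ of 0.8 = 0 (operand ≠ 0)
(((((((p1 -> p3) -> p1) -> p2) -> p1) -> ~p1) -> p1) -> ~p1): 1 > 0, so result = 0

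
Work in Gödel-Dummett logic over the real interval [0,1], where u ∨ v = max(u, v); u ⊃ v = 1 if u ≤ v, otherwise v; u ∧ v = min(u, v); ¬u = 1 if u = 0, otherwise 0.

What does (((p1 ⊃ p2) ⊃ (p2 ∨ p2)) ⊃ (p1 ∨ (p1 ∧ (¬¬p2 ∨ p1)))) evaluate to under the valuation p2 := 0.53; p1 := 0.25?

0.25

(p1 ⊃ p2): 0.25 ≤ 0.53, so result = 1
(p2 ∨ p2) = max(0.53, 0.53) = 0.53
((p1 ⊃ p2) ⊃ (p2 ∨ p2)): 1 > 0.53, so result = 0.53
¬p2: Gödel ¬ of 0.53 = 0 (operand ≠ 0)
¬¬p2: Gödel ¬ of 0 = 1 (operand is 0)
(¬¬p2 ∨ p1) = max(1, 0.25) = 1
(p1 ∧ (¬¬p2 ∨ p1)) = min(0.25, 1) = 0.25
(p1 ∨ (p1 ∧ (¬¬p2 ∨ p1))) = max(0.25, 0.25) = 0.25
(((p1 ⊃ p2) ⊃ (p2 ∨ p2)) ⊃ (p1 ∨ (p1 ∧ (¬¬p2 ∨ p1)))): 0.53 > 0.25, so result = 0.25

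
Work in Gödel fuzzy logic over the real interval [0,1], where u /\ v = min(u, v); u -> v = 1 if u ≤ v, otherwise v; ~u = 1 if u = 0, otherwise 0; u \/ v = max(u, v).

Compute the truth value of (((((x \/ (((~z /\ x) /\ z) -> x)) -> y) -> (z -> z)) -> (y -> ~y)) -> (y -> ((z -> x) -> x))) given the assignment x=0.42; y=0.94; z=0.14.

1.00

~z: Gödel ¬ of 0.14 = 0 (operand ≠ 0)
(~z /\ x) = min(0, 0.42) = 0
((~z /\ x) /\ z) = min(0, 0.14) = 0
(((~z /\ x) /\ z) -> x): 0 ≤ 0.42, so result = 1
(x \/ (((~z /\ x) /\ z) -> x)) = max(0.42, 1) = 1
((x \/ (((~z /\ x) /\ z) -> x)) -> y): 1 > 0.94, so result = 0.94
(z -> z): 0.14 ≤ 0.14, so result = 1
(((x \/ (((~z /\ x) /\ z) -> x)) -> y) -> (z -> z)): 0.94 ≤ 1, so result = 1
~y: Gödel ¬ of 0.94 = 0 (operand ≠ 0)
(y -> ~y): 0.94 > 0, so result = 0
((((x \/ (((~z /\ x) /\ z) -> x)) -> y) -> (z -> z)) -> (y -> ~y)): 1 > 0, so result = 0
(z -> x): 0.14 ≤ 0.42, so result = 1
((z -> x) -> x): 1 > 0.42, so result = 0.42
(y -> ((z -> x) -> x)): 0.94 > 0.42, so result = 0.42
(((((x \/ (((~z /\ x) /\ z) -> x)) -> y) -> (z -> z)) -> (y -> ~y)) -> (y -> ((z -> x) -> x))): 0 ≤ 0.42, so result = 1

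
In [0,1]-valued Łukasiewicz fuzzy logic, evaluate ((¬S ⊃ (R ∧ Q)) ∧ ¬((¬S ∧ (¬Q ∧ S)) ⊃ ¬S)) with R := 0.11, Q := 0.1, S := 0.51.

0.00

¬S: Łukasiewicz ¬ gives 1 − 0.51 = 0.49
(R ∧ Q) = min(0.11, 0.1) = 0.1
(¬S ⊃ (R ∧ Q)): min(1, 1 − 0.49 + 0.1) = 0.61
¬S: Łukasiewicz ¬ gives 1 − 0.51 = 0.49
¬Q: Łukasiewicz ¬ gives 1 − 0.1 = 0.9
(¬Q ∧ S) = min(0.9, 0.51) = 0.51
(¬S ∧ (¬Q ∧ S)) = min(0.49, 0.51) = 0.49
¬S: Łukasiewicz ¬ gives 1 − 0.51 = 0.49
((¬S ∧ (¬Q ∧ S)) ⊃ ¬S): min(1, 1 − 0.49 + 0.49) = 1
¬((¬S ∧ (¬Q ∧ S)) ⊃ ¬S): Łukasiewicz ¬ gives 1 − 1 = 0
((¬S ⊃ (R ∧ Q)) ∧ ¬((¬S ∧ (¬Q ∧ S)) ⊃ ¬S)) = min(0.61, 0) = 0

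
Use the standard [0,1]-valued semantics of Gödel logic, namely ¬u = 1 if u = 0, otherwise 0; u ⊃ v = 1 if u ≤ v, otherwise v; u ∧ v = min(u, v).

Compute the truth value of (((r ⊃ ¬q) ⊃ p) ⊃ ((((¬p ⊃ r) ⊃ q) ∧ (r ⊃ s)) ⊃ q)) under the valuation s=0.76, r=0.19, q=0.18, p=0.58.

¬q: Gödel ¬ of 0.18 = 0 (operand ≠ 0)
(r ⊃ ¬q): 0.19 > 0, so result = 0
((r ⊃ ¬q) ⊃ p): 0 ≤ 0.58, so result = 1
¬p: Gödel ¬ of 0.58 = 0 (operand ≠ 0)
(¬p ⊃ r): 0 ≤ 0.19, so result = 1
((¬p ⊃ r) ⊃ q): 1 > 0.18, so result = 0.18
(r ⊃ s): 0.19 ≤ 0.76, so result = 1
(((¬p ⊃ r) ⊃ q) ∧ (r ⊃ s)) = min(0.18, 1) = 0.18
((((¬p ⊃ r) ⊃ q) ∧ (r ⊃ s)) ⊃ q): 0.18 ≤ 0.18, so result = 1
(((r ⊃ ¬q) ⊃ p) ⊃ ((((¬p ⊃ r) ⊃ q) ∧ (r ⊃ s)) ⊃ q)): 1 ≤ 1, so result = 1

1.00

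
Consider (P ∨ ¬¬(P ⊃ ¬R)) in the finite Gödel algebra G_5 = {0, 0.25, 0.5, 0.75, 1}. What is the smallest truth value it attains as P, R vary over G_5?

0.25

The minimum is attained at P = 0.25, R = 0.25:
  ¬R: Gödel ¬ of 0.25 = 0 (operand ≠ 0)
  (P ⊃ ¬R): 0.25 > 0, so result = 0
  ¬(P ⊃ ¬R): Gödel ¬ of 0 = 1 (operand is 0)
  ¬¬(P ⊃ ¬R): Gödel ¬ of 1 = 0 (operand ≠ 0)
  (P ∨ ¬¬(P ⊃ ¬R)) = max(0.25, 0) = 0.25
Checking all 25 assignments confirms none give a value below 0.25.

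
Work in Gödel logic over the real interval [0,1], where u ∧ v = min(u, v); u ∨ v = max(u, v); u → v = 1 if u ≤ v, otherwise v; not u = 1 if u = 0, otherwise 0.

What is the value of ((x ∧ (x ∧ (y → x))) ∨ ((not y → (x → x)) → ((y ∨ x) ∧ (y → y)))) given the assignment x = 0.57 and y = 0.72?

(y → x): 0.72 > 0.57, so result = 0.57
(x ∧ (y → x)) = min(0.57, 0.57) = 0.57
(x ∧ (x ∧ (y → x))) = min(0.57, 0.57) = 0.57
not y: Gödel ¬ of 0.72 = 0 (operand ≠ 0)
(x → x): 0.57 ≤ 0.57, so result = 1
(not y → (x → x)): 0 ≤ 1, so result = 1
(y ∨ x) = max(0.72, 0.57) = 0.72
(y → y): 0.72 ≤ 0.72, so result = 1
((y ∨ x) ∧ (y → y)) = min(0.72, 1) = 0.72
((not y → (x → x)) → ((y ∨ x) ∧ (y → y))): 1 > 0.72, so result = 0.72
((x ∧ (x ∧ (y → x))) ∨ ((not y → (x → x)) → ((y ∨ x) ∧ (y → y)))) = max(0.57, 0.72) = 0.72

0.72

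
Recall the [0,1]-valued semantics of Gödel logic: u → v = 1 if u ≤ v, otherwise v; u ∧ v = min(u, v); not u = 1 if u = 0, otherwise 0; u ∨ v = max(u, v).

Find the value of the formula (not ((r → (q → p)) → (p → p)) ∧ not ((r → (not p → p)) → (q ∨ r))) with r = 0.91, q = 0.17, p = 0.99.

0.00

(q → p): 0.17 ≤ 0.99, so result = 1
(r → (q → p)): 0.91 ≤ 1, so result = 1
(p → p): 0.99 ≤ 0.99, so result = 1
((r → (q → p)) → (p → p)): 1 ≤ 1, so result = 1
not ((r → (q → p)) → (p → p)): Gödel ¬ of 1 = 0 (operand ≠ 0)
not p: Gödel ¬ of 0.99 = 0 (operand ≠ 0)
(not p → p): 0 ≤ 0.99, so result = 1
(r → (not p → p)): 0.91 ≤ 1, so result = 1
(q ∨ r) = max(0.17, 0.91) = 0.91
((r → (not p → p)) → (q ∨ r)): 1 > 0.91, so result = 0.91
not ((r → (not p → p)) → (q ∨ r)): Gödel ¬ of 0.91 = 0 (operand ≠ 0)
(not ((r → (q → p)) → (p → p)) ∧ not ((r → (not p → p)) → (q ∨ r))) = min(0, 0) = 0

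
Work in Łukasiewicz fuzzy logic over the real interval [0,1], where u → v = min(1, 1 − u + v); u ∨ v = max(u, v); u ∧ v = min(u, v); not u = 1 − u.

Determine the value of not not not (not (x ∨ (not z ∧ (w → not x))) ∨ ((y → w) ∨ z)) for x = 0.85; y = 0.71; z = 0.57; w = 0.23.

0.43

not z: Łukasiewicz ¬ gives 1 − 0.57 = 0.43
not x: Łukasiewicz ¬ gives 1 − 0.85 = 0.15
(w → not x): min(1, 1 − 0.23 + 0.15) = 0.92
(not z ∧ (w → not x)) = min(0.43, 0.92) = 0.43
(x ∨ (not z ∧ (w → not x))) = max(0.85, 0.43) = 0.85
not (x ∨ (not z ∧ (w → not x))): Łukasiewicz ¬ gives 1 − 0.85 = 0.15
(y → w): min(1, 1 − 0.71 + 0.23) = 0.52
((y → w) ∨ z) = max(0.52, 0.57) = 0.57
(not (x ∨ (not z ∧ (w → not x))) ∨ ((y → w) ∨ z)) = max(0.15, 0.57) = 0.57
not (not (x ∨ (not z ∧ (w → not x))) ∨ ((y → w) ∨ z)): Łukasiewicz ¬ gives 1 − 0.57 = 0.43
not not (not (x ∨ (not z ∧ (w → not x))) ∨ ((y → w) ∨ z)): Łukasiewicz ¬ gives 1 − 0.43 = 0.57
not not not (not (x ∨ (not z ∧ (w → not x))) ∨ ((y → w) ∨ z)): Łukasiewicz ¬ gives 1 − 0.57 = 0.43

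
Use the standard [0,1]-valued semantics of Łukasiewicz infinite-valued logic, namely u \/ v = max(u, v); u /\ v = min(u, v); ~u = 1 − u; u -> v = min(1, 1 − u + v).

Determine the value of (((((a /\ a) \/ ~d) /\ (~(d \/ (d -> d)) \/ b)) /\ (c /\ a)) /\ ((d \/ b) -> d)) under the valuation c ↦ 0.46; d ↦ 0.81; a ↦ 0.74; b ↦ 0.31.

(a /\ a) = min(0.74, 0.74) = 0.74
~d: Łukasiewicz ¬ gives 1 − 0.81 = 0.19
((a /\ a) \/ ~d) = max(0.74, 0.19) = 0.74
(d -> d): min(1, 1 − 0.81 + 0.81) = 1
(d \/ (d -> d)) = max(0.81, 1) = 1
~(d \/ (d -> d)): Łukasiewicz ¬ gives 1 − 1 = 0
(~(d \/ (d -> d)) \/ b) = max(0, 0.31) = 0.31
(((a /\ a) \/ ~d) /\ (~(d \/ (d -> d)) \/ b)) = min(0.74, 0.31) = 0.31
(c /\ a) = min(0.46, 0.74) = 0.46
((((a /\ a) \/ ~d) /\ (~(d \/ (d -> d)) \/ b)) /\ (c /\ a)) = min(0.31, 0.46) = 0.31
(d \/ b) = max(0.81, 0.31) = 0.81
((d \/ b) -> d): min(1, 1 − 0.81 + 0.81) = 1
(((((a /\ a) \/ ~d) /\ (~(d \/ (d -> d)) \/ b)) /\ (c /\ a)) /\ ((d \/ b) -> d)) = min(0.31, 1) = 0.31

0.31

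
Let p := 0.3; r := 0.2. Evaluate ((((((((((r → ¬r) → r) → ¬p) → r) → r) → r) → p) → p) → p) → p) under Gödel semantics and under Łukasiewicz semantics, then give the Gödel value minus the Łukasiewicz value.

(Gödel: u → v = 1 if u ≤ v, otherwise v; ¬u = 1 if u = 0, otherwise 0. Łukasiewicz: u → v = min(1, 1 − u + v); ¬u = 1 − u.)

Gödel evaluation:
  ¬r: Gödel ¬ of 0.2 = 0 (operand ≠ 0)
  (r → ¬r): 0.2 > 0, so result = 0
  ((r → ¬r) → r): 0 ≤ 0.2, so result = 1
  ¬p: Gödel ¬ of 0.3 = 0 (operand ≠ 0)
  (((r → ¬r) → r) → ¬p): 1 > 0, so result = 0
  ((((r → ¬r) → r) → ¬p) → r): 0 ≤ 0.2, so result = 1
  (((((r → ¬r) → r) → ¬p) → r) → r): 1 > 0.2, so result = 0.2
  ((((((r → ¬r) → r) → ¬p) → r) → r) → r): 0.2 ≤ 0.2, so result = 1
  (((((((r → ¬r) → r) → ¬p) → r) → r) → r) → p): 1 > 0.3, so result = 0.3
  ((((((((r → ¬r) → r) → ¬p) → r) → r) → r) → p) → p): 0.3 ≤ 0.3, so result = 1
  (((((((((r → ¬r) → r) → ¬p) → r) → r) → r) → p) → p) → p): 1 > 0.3, so result = 0.3
  ((((((((((r → ¬r) → r) → ¬p) → r) → r) → r) → p) → p) → p) → p): 0.3 ≤ 0.3, so result = 1
  Gödel value = 1
Łukasiewicz evaluation:
  ¬r: Łukasiewicz ¬ gives 1 − 0.2 = 0.8
  (r → ¬r): min(1, 1 − 0.2 + 0.8) = 1
  ((r → ¬r) → r): min(1, 1 − 1 + 0.2) = 0.2
  ¬p: Łukasiewicz ¬ gives 1 − 0.3 = 0.7
  (((r → ¬r) → r) → ¬p): min(1, 1 − 0.2 + 0.7) = 1
  ((((r → ¬r) → r) → ¬p) → r): min(1, 1 − 1 + 0.2) = 0.2
  (((((r → ¬r) → r) → ¬p) → r) → r): min(1, 1 − 0.2 + 0.2) = 1
  ((((((r → ¬r) → r) → ¬p) → r) → r) → r): min(1, 1 − 1 + 0.2) = 0.2
  (((((((r → ¬r) → r) → ¬p) → r) → r) → r) → p): min(1, 1 − 0.2 + 0.3) = 1
  ((((((((r → ¬r) → r) → ¬p) → r) → r) → r) → p) → p): min(1, 1 − 1 + 0.3) = 0.3
  (((((((((r → ¬r) → r) → ¬p) → r) → r) → r) → p) → p) → p): min(1, 1 − 0.3 + 0.3) = 1
  ((((((((((r → ¬r) → r) → ¬p) → r) → r) → r) → p) → p) → p) → p): min(1, 1 − 1 + 0.3) = 0.3
  Łukasiewicz value = 0.3
Difference: 1 − 0.3 = 0.70

0.70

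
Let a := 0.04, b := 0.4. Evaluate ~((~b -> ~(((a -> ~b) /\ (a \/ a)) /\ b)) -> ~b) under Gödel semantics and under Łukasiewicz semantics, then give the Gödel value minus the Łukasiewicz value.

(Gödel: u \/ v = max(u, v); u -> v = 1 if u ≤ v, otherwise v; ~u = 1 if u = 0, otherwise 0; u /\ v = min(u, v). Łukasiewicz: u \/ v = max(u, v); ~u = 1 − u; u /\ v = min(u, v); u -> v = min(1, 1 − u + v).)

Gödel evaluation:
  ~b: Gödel ¬ of 0.4 = 0 (operand ≠ 0)
  ~b: Gödel ¬ of 0.4 = 0 (operand ≠ 0)
  (a -> ~b): 0.04 > 0, so result = 0
  (a \/ a) = max(0.04, 0.04) = 0.04
  ((a -> ~b) /\ (a \/ a)) = min(0, 0.04) = 0
  (((a -> ~b) /\ (a \/ a)) /\ b) = min(0, 0.4) = 0
  ~(((a -> ~b) /\ (a \/ a)) /\ b): Gödel ¬ of 0 = 1 (operand is 0)
  (~b -> ~(((a -> ~b) /\ (a \/ a)) /\ b)): 0 ≤ 1, so result = 1
  ~b: Gödel ¬ of 0.4 = 0 (operand ≠ 0)
  ((~b -> ~(((a -> ~b) /\ (a \/ a)) /\ b)) -> ~b): 1 > 0, so result = 0
  ~((~b -> ~(((a -> ~b) /\ (a \/ a)) /\ b)) -> ~b): Gödel ¬ of 0 = 1 (operand is 0)
  Gödel value = 1
Łukasiewicz evaluation:
  ~b: Łukasiewicz ¬ gives 1 − 0.4 = 0.6
  ~b: Łukasiewicz ¬ gives 1 − 0.4 = 0.6
  (a -> ~b): min(1, 1 − 0.04 + 0.6) = 1
  (a \/ a) = max(0.04, 0.04) = 0.04
  ((a -> ~b) /\ (a \/ a)) = min(1, 0.04) = 0.04
  (((a -> ~b) /\ (a \/ a)) /\ b) = min(0.04, 0.4) = 0.04
  ~(((a -> ~b) /\ (a \/ a)) /\ b): Łukasiewicz ¬ gives 1 − 0.04 = 0.96
  (~b -> ~(((a -> ~b) /\ (a \/ a)) /\ b)): min(1, 1 − 0.6 + 0.96) = 1
  ~b: Łukasiewicz ¬ gives 1 − 0.4 = 0.6
  ((~b -> ~(((a -> ~b) /\ (a \/ a)) /\ b)) -> ~b): min(1, 1 − 1 + 0.6) = 0.6
  ~((~b -> ~(((a -> ~b) /\ (a \/ a)) /\ b)) -> ~b): Łukasiewicz ¬ gives 1 − 0.6 = 0.4
  Łukasiewicz value = 0.4
Difference: 1 − 0.4 = 0.60

0.60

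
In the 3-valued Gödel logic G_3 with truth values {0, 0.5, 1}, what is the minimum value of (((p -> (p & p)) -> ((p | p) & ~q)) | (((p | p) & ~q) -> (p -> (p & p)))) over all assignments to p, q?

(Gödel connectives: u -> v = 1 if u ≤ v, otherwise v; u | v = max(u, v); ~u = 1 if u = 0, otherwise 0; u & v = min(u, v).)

1.00

Every assignment gives 1. For instance at p = 0, q = 0:
  (p & p) = min(0, 0) = 0
  (p -> (p & p)): 0 ≤ 0, so result = 1
  (p | p) = max(0, 0) = 0
  ~q: Gödel ¬ of 0 = 1 (operand is 0)
  ((p | p) & ~q) = min(0, 1) = 0
  ((p -> (p & p)) -> ((p | p) & ~q)): 1 > 0, so result = 0
  (p | p) = max(0, 0) = 0
  ~q: Gödel ¬ of 0 = 1 (operand is 0)
  ((p | p) & ~q) = min(0, 1) = 0
  (p & p) = min(0, 0) = 0
  (p -> (p & p)): 0 ≤ 0, so result = 1
  (((p | p) & ~q) -> (p -> (p & p))): 0 ≤ 1, so result = 1
  (((p -> (p & p)) -> ((p | p) & ~q)) | (((p | p) & ~q) -> (p -> (p & p)))) = max(0, 1) = 1
All 9 assignments give value 1 — the formula is a G_3-tautology.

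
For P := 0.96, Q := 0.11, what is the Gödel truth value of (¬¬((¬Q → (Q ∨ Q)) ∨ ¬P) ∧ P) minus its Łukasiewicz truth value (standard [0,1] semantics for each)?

0.74

Gödel evaluation:
  ¬Q: Gödel ¬ of 0.11 = 0 (operand ≠ 0)
  (Q ∨ Q) = max(0.11, 0.11) = 0.11
  (¬Q → (Q ∨ Q)): 0 ≤ 0.11, so result = 1
  ¬P: Gödel ¬ of 0.96 = 0 (operand ≠ 0)
  ((¬Q → (Q ∨ Q)) ∨ ¬P) = max(1, 0) = 1
  ¬((¬Q → (Q ∨ Q)) ∨ ¬P): Gödel ¬ of 1 = 0 (operand ≠ 0)
  ¬¬((¬Q → (Q ∨ Q)) ∨ ¬P): Gödel ¬ of 0 = 1 (operand is 0)
  (¬¬((¬Q → (Q ∨ Q)) ∨ ¬P) ∧ P) = min(1, 0.96) = 0.96
  Gödel value = 0.96
Łukasiewicz evaluation:
  ¬Q: Łukasiewicz ¬ gives 1 − 0.11 = 0.89
  (Q ∨ Q) = max(0.11, 0.11) = 0.11
  (¬Q → (Q ∨ Q)): min(1, 1 − 0.89 + 0.11) = 0.22
  ¬P: Łukasiewicz ¬ gives 1 − 0.96 = 0.04
  ((¬Q → (Q ∨ Q)) ∨ ¬P) = max(0.22, 0.04) = 0.22
  ¬((¬Q → (Q ∨ Q)) ∨ ¬P): Łukasiewicz ¬ gives 1 − 0.22 = 0.78
  ¬¬((¬Q → (Q ∨ Q)) ∨ ¬P): Łukasiewicz ¬ gives 1 − 0.78 = 0.22
  (¬¬((¬Q → (Q ∨ Q)) ∨ ¬P) ∧ P) = min(0.22, 0.96) = 0.22
  Łukasiewicz value = 0.22
Difference: 0.96 − 0.22 = 0.74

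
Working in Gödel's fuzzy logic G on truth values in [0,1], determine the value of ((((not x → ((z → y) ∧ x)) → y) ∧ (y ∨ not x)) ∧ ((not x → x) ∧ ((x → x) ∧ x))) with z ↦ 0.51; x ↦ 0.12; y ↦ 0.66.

not x: Gödel ¬ of 0.12 = 0 (operand ≠ 0)
(z → y): 0.51 ≤ 0.66, so result = 1
((z → y) ∧ x) = min(1, 0.12) = 0.12
(not x → ((z → y) ∧ x)): 0 ≤ 0.12, so result = 1
((not x → ((z → y) ∧ x)) → y): 1 > 0.66, so result = 0.66
not x: Gödel ¬ of 0.12 = 0 (operand ≠ 0)
(y ∨ not x) = max(0.66, 0) = 0.66
(((not x → ((z → y) ∧ x)) → y) ∧ (y ∨ not x)) = min(0.66, 0.66) = 0.66
not x: Gödel ¬ of 0.12 = 0 (operand ≠ 0)
(not x → x): 0 ≤ 0.12, so result = 1
(x → x): 0.12 ≤ 0.12, so result = 1
((x → x) ∧ x) = min(1, 0.12) = 0.12
((not x → x) ∧ ((x → x) ∧ x)) = min(1, 0.12) = 0.12
((((not x → ((z → y) ∧ x)) → y) ∧ (y ∨ not x)) ∧ ((not x → x) ∧ ((x → x) ∧ x))) = min(0.66, 0.12) = 0.12

0.12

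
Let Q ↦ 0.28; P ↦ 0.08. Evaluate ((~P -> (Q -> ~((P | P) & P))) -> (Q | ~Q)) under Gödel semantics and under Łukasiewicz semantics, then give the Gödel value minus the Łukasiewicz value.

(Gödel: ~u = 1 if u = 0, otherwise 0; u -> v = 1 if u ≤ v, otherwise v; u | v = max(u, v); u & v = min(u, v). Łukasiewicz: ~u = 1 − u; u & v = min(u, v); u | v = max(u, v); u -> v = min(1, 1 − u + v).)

-0.44

Gödel evaluation:
  ~P: Gödel ¬ of 0.08 = 0 (operand ≠ 0)
  (P | P) = max(0.08, 0.08) = 0.08
  ((P | P) & P) = min(0.08, 0.08) = 0.08
  ~((P | P) & P): Gödel ¬ of 0.08 = 0 (operand ≠ 0)
  (Q -> ~((P | P) & P)): 0.28 > 0, so result = 0
  (~P -> (Q -> ~((P | P) & P))): 0 ≤ 0, so result = 1
  ~Q: Gödel ¬ of 0.28 = 0 (operand ≠ 0)
  (Q | ~Q) = max(0.28, 0) = 0.28
  ((~P -> (Q -> ~((P | P) & P))) -> (Q | ~Q)): 1 > 0.28, so result = 0.28
  Gödel value = 0.28
Łukasiewicz evaluation:
  ~P: Łukasiewicz ¬ gives 1 − 0.08 = 0.92
  (P | P) = max(0.08, 0.08) = 0.08
  ((P | P) & P) = min(0.08, 0.08) = 0.08
  ~((P | P) & P): Łukasiewicz ¬ gives 1 − 0.08 = 0.92
  (Q -> ~((P | P) & P)): min(1, 1 − 0.28 + 0.92) = 1
  (~P -> (Q -> ~((P | P) & P))): min(1, 1 − 0.92 + 1) = 1
  ~Q: Łukasiewicz ¬ gives 1 − 0.28 = 0.72
  (Q | ~Q) = max(0.28, 0.72) = 0.72
  ((~P -> (Q -> ~((P | P) & P))) -> (Q | ~Q)): min(1, 1 − 1 + 0.72) = 0.72
  Łukasiewicz value = 0.72
Difference: 0.28 − 0.72 = -0.44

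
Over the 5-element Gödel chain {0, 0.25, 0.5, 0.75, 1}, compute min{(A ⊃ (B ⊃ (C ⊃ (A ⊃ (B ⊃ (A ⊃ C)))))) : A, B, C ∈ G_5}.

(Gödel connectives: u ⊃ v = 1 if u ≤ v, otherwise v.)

1.00

Every assignment gives 1. For instance at A = 0, B = 0, C = 0:
  (A ⊃ C): 0 ≤ 0, so result = 1
  (B ⊃ (A ⊃ C)): 0 ≤ 1, so result = 1
  (A ⊃ (B ⊃ (A ⊃ C))): 0 ≤ 1, so result = 1
  (C ⊃ (A ⊃ (B ⊃ (A ⊃ C)))): 0 ≤ 1, so result = 1
  (B ⊃ (C ⊃ (A ⊃ (B ⊃ (A ⊃ C))))): 0 ≤ 1, so result = 1
  (A ⊃ (B ⊃ (C ⊃ (A ⊃ (B ⊃ (A ⊃ C)))))): 0 ≤ 1, so result = 1
All 125 assignments give value 1 — the formula is a G_5-tautology.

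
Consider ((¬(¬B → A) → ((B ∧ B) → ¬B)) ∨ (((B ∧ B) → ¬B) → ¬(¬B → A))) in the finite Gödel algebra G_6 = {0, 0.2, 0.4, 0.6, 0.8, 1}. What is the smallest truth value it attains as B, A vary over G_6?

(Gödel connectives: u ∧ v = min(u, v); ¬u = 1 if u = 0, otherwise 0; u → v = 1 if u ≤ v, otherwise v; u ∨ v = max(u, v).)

1.00

Every assignment gives 1. For instance at B = 0, A = 0:
  ¬B: Gödel ¬ of 0 = 1 (operand is 0)
  (¬B → A): 1 > 0, so result = 0
  ¬(¬B → A): Gödel ¬ of 0 = 1 (operand is 0)
  (B ∧ B) = min(0, 0) = 0
  ¬B: Gödel ¬ of 0 = 1 (operand is 0)
  ((B ∧ B) → ¬B): 0 ≤ 1, so result = 1
  (¬(¬B → A) → ((B ∧ B) → ¬B)): 1 ≤ 1, so result = 1
  (B ∧ B) = min(0, 0) = 0
  ¬B: Gödel ¬ of 0 = 1 (operand is 0)
  ((B ∧ B) → ¬B): 0 ≤ 1, so result = 1
  ¬B: Gödel ¬ of 0 = 1 (operand is 0)
  (¬B → A): 1 > 0, so result = 0
  ¬(¬B → A): Gödel ¬ of 0 = 1 (operand is 0)
  (((B ∧ B) → ¬B) → ¬(¬B → A)): 1 ≤ 1, so result = 1
  ((¬(¬B → A) → ((B ∧ B) → ¬B)) ∨ (((B ∧ B) → ¬B) → ¬(¬B → A))) = max(1, 1) = 1
All 36 assignments give value 1 — the formula is a G_6-tautology.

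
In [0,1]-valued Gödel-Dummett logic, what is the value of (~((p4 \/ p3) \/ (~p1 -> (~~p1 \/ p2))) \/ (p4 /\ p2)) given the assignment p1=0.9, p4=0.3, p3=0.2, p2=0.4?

0.30

(p4 \/ p3) = max(0.3, 0.2) = 0.3
~p1: Gödel ¬ of 0.9 = 0 (operand ≠ 0)
~p1: Gödel ¬ of 0.9 = 0 (operand ≠ 0)
~~p1: Gödel ¬ of 0 = 1 (operand is 0)
(~~p1 \/ p2) = max(1, 0.4) = 1
(~p1 -> (~~p1 \/ p2)): 0 ≤ 1, so result = 1
((p4 \/ p3) \/ (~p1 -> (~~p1 \/ p2))) = max(0.3, 1) = 1
~((p4 \/ p3) \/ (~p1 -> (~~p1 \/ p2))): Gödel ¬ of 1 = 0 (operand ≠ 0)
(p4 /\ p2) = min(0.3, 0.4) = 0.3
(~((p4 \/ p3) \/ (~p1 -> (~~p1 \/ p2))) \/ (p4 /\ p2)) = max(0, 0.3) = 0.3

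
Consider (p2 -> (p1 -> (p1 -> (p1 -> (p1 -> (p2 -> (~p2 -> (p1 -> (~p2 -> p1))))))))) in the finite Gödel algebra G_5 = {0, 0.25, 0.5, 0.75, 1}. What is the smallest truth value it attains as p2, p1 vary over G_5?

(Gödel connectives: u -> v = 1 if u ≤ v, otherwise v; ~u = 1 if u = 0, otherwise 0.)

Every assignment gives 1. For instance at p2 = 0, p1 = 0:
  ~p2: Gödel ¬ of 0 = 1 (operand is 0)
  ~p2: Gödel ¬ of 0 = 1 (operand is 0)
  (~p2 -> p1): 1 > 0, so result = 0
  (p1 -> (~p2 -> p1)): 0 ≤ 0, so result = 1
  (~p2 -> (p1 -> (~p2 -> p1))): 1 ≤ 1, so result = 1
  (p2 -> (~p2 -> (p1 -> (~p2 -> p1)))): 0 ≤ 1, so result = 1
  (p1 -> (p2 -> (~p2 -> (p1 -> (~p2 -> p1))))): 0 ≤ 1, so result = 1
  (p1 -> (p1 -> (p2 -> (~p2 -> (p1 -> (~p2 -> p1)))))): 0 ≤ 1, so result = 1
  (p1 -> (p1 -> (p1 -> (p2 -> (~p2 -> (p1 -> (~p2 -> p1))))))): 0 ≤ 1, so result = 1
  (p1 -> (p1 -> (p1 -> (p1 -> (p2 -> (~p2 -> (p1 -> (~p2 -> p1)))))))): 0 ≤ 1, so result = 1
  (p2 -> (p1 -> (p1 -> (p1 -> (p1 -> (p2 -> (~p2 -> (p1 -> (~p2 -> p1))))))))): 0 ≤ 1, so result = 1
All 25 assignments give value 1 — the formula is a G_5-tautology.

1.00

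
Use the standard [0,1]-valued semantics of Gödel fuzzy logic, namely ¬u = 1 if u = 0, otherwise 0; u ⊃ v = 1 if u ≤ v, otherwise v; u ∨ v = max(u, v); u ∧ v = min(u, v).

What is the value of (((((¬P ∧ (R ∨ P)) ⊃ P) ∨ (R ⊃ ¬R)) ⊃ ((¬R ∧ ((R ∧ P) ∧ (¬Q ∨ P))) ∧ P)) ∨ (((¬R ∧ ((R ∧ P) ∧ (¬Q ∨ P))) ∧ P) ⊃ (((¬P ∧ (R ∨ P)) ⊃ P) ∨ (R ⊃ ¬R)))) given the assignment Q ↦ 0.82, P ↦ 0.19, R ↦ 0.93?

¬P: Gödel ¬ of 0.19 = 0 (operand ≠ 0)
(R ∨ P) = max(0.93, 0.19) = 0.93
(¬P ∧ (R ∨ P)) = min(0, 0.93) = 0
((¬P ∧ (R ∨ P)) ⊃ P): 0 ≤ 0.19, so result = 1
¬R: Gödel ¬ of 0.93 = 0 (operand ≠ 0)
(R ⊃ ¬R): 0.93 > 0, so result = 0
(((¬P ∧ (R ∨ P)) ⊃ P) ∨ (R ⊃ ¬R)) = max(1, 0) = 1
¬R: Gödel ¬ of 0.93 = 0 (operand ≠ 0)
(R ∧ P) = min(0.93, 0.19) = 0.19
¬Q: Gödel ¬ of 0.82 = 0 (operand ≠ 0)
(¬Q ∨ P) = max(0, 0.19) = 0.19
((R ∧ P) ∧ (¬Q ∨ P)) = min(0.19, 0.19) = 0.19
(¬R ∧ ((R ∧ P) ∧ (¬Q ∨ P))) = min(0, 0.19) = 0
((¬R ∧ ((R ∧ P) ∧ (¬Q ∨ P))) ∧ P) = min(0, 0.19) = 0
((((¬P ∧ (R ∨ P)) ⊃ P) ∨ (R ⊃ ¬R)) ⊃ ((¬R ∧ ((R ∧ P) ∧ (¬Q ∨ P))) ∧ P)): 1 > 0, so result = 0
¬R: Gödel ¬ of 0.93 = 0 (operand ≠ 0)
(R ∧ P) = min(0.93, 0.19) = 0.19
¬Q: Gödel ¬ of 0.82 = 0 (operand ≠ 0)
(¬Q ∨ P) = max(0, 0.19) = 0.19
((R ∧ P) ∧ (¬Q ∨ P)) = min(0.19, 0.19) = 0.19
(¬R ∧ ((R ∧ P) ∧ (¬Q ∨ P))) = min(0, 0.19) = 0
((¬R ∧ ((R ∧ P) ∧ (¬Q ∨ P))) ∧ P) = min(0, 0.19) = 0
¬P: Gödel ¬ of 0.19 = 0 (operand ≠ 0)
(R ∨ P) = max(0.93, 0.19) = 0.93
(¬P ∧ (R ∨ P)) = min(0, 0.93) = 0
((¬P ∧ (R ∨ P)) ⊃ P): 0 ≤ 0.19, so result = 1
¬R: Gödel ¬ of 0.93 = 0 (operand ≠ 0)
(R ⊃ ¬R): 0.93 > 0, so result = 0
(((¬P ∧ (R ∨ P)) ⊃ P) ∨ (R ⊃ ¬R)) = max(1, 0) = 1
(((¬R ∧ ((R ∧ P) ∧ (¬Q ∨ P))) ∧ P) ⊃ (((¬P ∧ (R ∨ P)) ⊃ P) ∨ (R ⊃ ¬R))): 0 ≤ 1, so result = 1
(((((¬P ∧ (R ∨ P)) ⊃ P) ∨ (R ⊃ ¬R)) ⊃ ((¬R ∧ ((R ∧ P) ∧ (¬Q ∨ P))) ∧ P)) ∨ (((¬R ∧ ((R ∧ P) ∧ (¬Q ∨ P))) ∧ P) ⊃ (((¬P ∧ (R ∨ P)) ⊃ P) ∨ (R ⊃ ¬R)))) = max(0, 1) = 1

1.00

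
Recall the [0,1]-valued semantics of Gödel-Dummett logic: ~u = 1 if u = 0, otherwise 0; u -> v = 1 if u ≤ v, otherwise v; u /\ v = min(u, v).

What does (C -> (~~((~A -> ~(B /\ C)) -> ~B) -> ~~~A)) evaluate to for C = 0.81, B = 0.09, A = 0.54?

~A: Gödel ¬ of 0.54 = 0 (operand ≠ 0)
(B /\ C) = min(0.09, 0.81) = 0.09
~(B /\ C): Gödel ¬ of 0.09 = 0 (operand ≠ 0)
(~A -> ~(B /\ C)): 0 ≤ 0, so result = 1
~B: Gödel ¬ of 0.09 = 0 (operand ≠ 0)
((~A -> ~(B /\ C)) -> ~B): 1 > 0, so result = 0
~((~A -> ~(B /\ C)) -> ~B): Gödel ¬ of 0 = 1 (operand is 0)
~~((~A -> ~(B /\ C)) -> ~B): Gödel ¬ of 1 = 0 (operand ≠ 0)
~A: Gödel ¬ of 0.54 = 0 (operand ≠ 0)
~~A: Gödel ¬ of 0 = 1 (operand is 0)
~~~A: Gödel ¬ of 1 = 0 (operand ≠ 0)
(~~((~A -> ~(B /\ C)) -> ~B) -> ~~~A): 0 ≤ 0, so result = 1
(C -> (~~((~A -> ~(B /\ C)) -> ~B) -> ~~~A)): 0.81 ≤ 1, so result = 1

1.00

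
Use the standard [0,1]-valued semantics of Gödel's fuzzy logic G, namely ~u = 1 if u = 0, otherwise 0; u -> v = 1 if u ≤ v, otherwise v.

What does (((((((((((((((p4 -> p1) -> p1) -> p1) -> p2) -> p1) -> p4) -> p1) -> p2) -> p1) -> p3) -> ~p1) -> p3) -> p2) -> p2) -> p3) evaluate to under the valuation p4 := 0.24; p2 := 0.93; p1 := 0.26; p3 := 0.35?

(p4 -> p1): 0.24 ≤ 0.26, so result = 1
((p4 -> p1) -> p1): 1 > 0.26, so result = 0.26
(((p4 -> p1) -> p1) -> p1): 0.26 ≤ 0.26, so result = 1
((((p4 -> p1) -> p1) -> p1) -> p2): 1 > 0.93, so result = 0.93
(((((p4 -> p1) -> p1) -> p1) -> p2) -> p1): 0.93 > 0.26, so result = 0.26
((((((p4 -> p1) -> p1) -> p1) -> p2) -> p1) -> p4): 0.26 > 0.24, so result = 0.24
(((((((p4 -> p1) -> p1) -> p1) -> p2) -> p1) -> p4) -> p1): 0.24 ≤ 0.26, so result = 1
((((((((p4 -> p1) -> p1) -> p1) -> p2) -> p1) -> p4) -> p1) -> p2): 1 > 0.93, so result = 0.93
(((((((((p4 -> p1) -> p1) -> p1) -> p2) -> p1) -> p4) -> p1) -> p2) -> p1): 0.93 > 0.26, so result = 0.26
((((((((((p4 -> p1) -> p1) -> p1) -> p2) -> p1) -> p4) -> p1) -> p2) -> p1) -> p3): 0.26 ≤ 0.35, so result = 1
~p1: Gödel ¬ of 0.26 = 0 (operand ≠ 0)
(((((((((((p4 -> p1) -> p1) -> p1) -> p2) -> p1) -> p4) -> p1) -> p2) -> p1) -> p3) -> ~p1): 1 > 0, so result = 0
((((((((((((p4 -> p1) -> p1) -> p1) -> p2) -> p1) -> p4) -> p1) -> p2) -> p1) -> p3) -> ~p1) -> p3): 0 ≤ 0.35, so result = 1
(((((((((((((p4 -> p1) -> p1) -> p1) -> p2) -> p1) -> p4) -> p1) -> p2) -> p1) -> p3) -> ~p1) -> p3) -> p2): 1 > 0.93, so result = 0.93
((((((((((((((p4 -> p1) -> p1) -> p1) -> p2) -> p1) -> p4) -> p1) -> p2) -> p1) -> p3) -> ~p1) -> p3) -> p2) -> p2): 0.93 ≤ 0.93, so result = 1
(((((((((((((((p4 -> p1) -> p1) -> p1) -> p2) -> p1) -> p4) -> p1) -> p2) -> p1) -> p3) -> ~p1) -> p3) -> p2) -> p2) -> p3): 1 > 0.35, so result = 0.35

0.35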